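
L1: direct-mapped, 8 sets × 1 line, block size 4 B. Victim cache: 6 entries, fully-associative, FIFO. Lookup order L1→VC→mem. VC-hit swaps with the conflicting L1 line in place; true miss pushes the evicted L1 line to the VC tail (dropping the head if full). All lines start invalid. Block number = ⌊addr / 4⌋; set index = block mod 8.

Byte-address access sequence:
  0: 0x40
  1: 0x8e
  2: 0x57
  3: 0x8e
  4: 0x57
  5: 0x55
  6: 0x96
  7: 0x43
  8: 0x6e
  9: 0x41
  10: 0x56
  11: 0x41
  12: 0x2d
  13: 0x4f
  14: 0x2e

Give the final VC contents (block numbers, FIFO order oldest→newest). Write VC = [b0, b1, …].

0: 0x40 (blk 16, set 0) → MISS  vc=[]
1: 0x8e (blk 35, set 3) → MISS  vc=[]
2: 0x57 (blk 21, set 5) → MISS  vc=[]
3: 0x8e (blk 35, set 3) → L1-HIT  vc=[]
4: 0x57 (blk 21, set 5) → L1-HIT  vc=[]
5: 0x55 (blk 21, set 5) → L1-HIT  vc=[]
6: 0x96 (blk 37, set 5) → MISS  vc=[21]
7: 0x43 (blk 16, set 0) → L1-HIT  vc=[21]
8: 0x6e (blk 27, set 3) → MISS  vc=[21, 35]
9: 0x41 (blk 16, set 0) → L1-HIT  vc=[21, 35]
10: 0x56 (blk 21, set 5) → VC-HIT  vc=[37, 35]
11: 0x41 (blk 16, set 0) → L1-HIT  vc=[37, 35]
12: 0x2d (blk 11, set 3) → MISS  vc=[37, 35, 27]
13: 0x4f (blk 19, set 3) → MISS  vc=[37, 35, 27, 11]
14: 0x2e (blk 11, set 3) → VC-HIT  vc=[37, 35, 27, 19]

VC = [37, 35, 27, 19]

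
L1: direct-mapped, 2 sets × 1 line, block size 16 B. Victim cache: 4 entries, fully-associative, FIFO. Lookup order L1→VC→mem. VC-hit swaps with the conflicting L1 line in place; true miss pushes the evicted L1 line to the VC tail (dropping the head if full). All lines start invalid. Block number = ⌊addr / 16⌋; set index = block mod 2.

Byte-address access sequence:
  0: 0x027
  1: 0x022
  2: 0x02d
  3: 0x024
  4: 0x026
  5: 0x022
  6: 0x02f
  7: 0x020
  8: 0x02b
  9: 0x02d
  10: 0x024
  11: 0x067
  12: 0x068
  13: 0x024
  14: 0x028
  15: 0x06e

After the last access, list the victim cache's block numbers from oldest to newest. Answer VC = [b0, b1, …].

0: 0x27 (blk 2, set 0) → MISS  vc=[]
1: 0x22 (blk 2, set 0) → L1-HIT  vc=[]
2: 0x2d (blk 2, set 0) → L1-HIT  vc=[]
3: 0x24 (blk 2, set 0) → L1-HIT  vc=[]
4: 0x26 (blk 2, set 0) → L1-HIT  vc=[]
5: 0x22 (blk 2, set 0) → L1-HIT  vc=[]
6: 0x2f (blk 2, set 0) → L1-HIT  vc=[]
7: 0x20 (blk 2, set 0) → L1-HIT  vc=[]
8: 0x2b (blk 2, set 0) → L1-HIT  vc=[]
9: 0x2d (blk 2, set 0) → L1-HIT  vc=[]
10: 0x24 (blk 2, set 0) → L1-HIT  vc=[]
11: 0x67 (blk 6, set 0) → MISS  vc=[2]
12: 0x68 (blk 6, set 0) → L1-HIT  vc=[2]
13: 0x24 (blk 2, set 0) → VC-HIT  vc=[6]
14: 0x28 (blk 2, set 0) → L1-HIT  vc=[6]
15: 0x6e (blk 6, set 0) → VC-HIT  vc=[2]

VC = [2]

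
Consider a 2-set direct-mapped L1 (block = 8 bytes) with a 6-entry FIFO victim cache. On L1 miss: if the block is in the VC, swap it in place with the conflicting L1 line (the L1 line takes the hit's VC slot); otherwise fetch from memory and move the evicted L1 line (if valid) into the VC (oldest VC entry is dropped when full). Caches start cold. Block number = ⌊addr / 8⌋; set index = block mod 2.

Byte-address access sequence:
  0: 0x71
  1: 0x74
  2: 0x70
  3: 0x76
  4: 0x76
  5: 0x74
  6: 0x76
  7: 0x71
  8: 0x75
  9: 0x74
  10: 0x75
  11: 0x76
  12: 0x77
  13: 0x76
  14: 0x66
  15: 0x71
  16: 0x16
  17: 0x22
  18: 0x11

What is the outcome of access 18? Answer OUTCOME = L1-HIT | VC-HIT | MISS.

  [0] addr=0x71 blk=14 s=0: MISS | VC []
  [1] addr=0x74 blk=14 s=0: L1-HIT | VC []
  [2] addr=0x70 blk=14 s=0: L1-HIT | VC []
  [3] addr=0x76 blk=14 s=0: L1-HIT | VC []
  [4] addr=0x76 blk=14 s=0: L1-HIT | VC []
  [5] addr=0x74 blk=14 s=0: L1-HIT | VC []
  [6] addr=0x76 blk=14 s=0: L1-HIT | VC []
  [7] addr=0x71 blk=14 s=0: L1-HIT | VC []
  [8] addr=0x75 blk=14 s=0: L1-HIT | VC []
  [9] addr=0x74 blk=14 s=0: L1-HIT | VC []
  [10] addr=0x75 blk=14 s=0: L1-HIT | VC []
  [11] addr=0x76 blk=14 s=0: L1-HIT | VC []
  [12] addr=0x77 blk=14 s=0: L1-HIT | VC []
  [13] addr=0x76 blk=14 s=0: L1-HIT | VC []
  [14] addr=0x66 blk=12 s=0: MISS | VC [14]
  [15] addr=0x71 blk=14 s=0: VC-HIT | VC [12]
  [16] addr=0x16 blk=2 s=0: MISS | VC [12, 14]
  [17] addr=0x22 blk=4 s=0: MISS | VC [12, 14, 2]
  [18] addr=0x11 blk=2 s=0: VC-HIT | VC [12, 14, 4]

OUTCOME = VC-HIT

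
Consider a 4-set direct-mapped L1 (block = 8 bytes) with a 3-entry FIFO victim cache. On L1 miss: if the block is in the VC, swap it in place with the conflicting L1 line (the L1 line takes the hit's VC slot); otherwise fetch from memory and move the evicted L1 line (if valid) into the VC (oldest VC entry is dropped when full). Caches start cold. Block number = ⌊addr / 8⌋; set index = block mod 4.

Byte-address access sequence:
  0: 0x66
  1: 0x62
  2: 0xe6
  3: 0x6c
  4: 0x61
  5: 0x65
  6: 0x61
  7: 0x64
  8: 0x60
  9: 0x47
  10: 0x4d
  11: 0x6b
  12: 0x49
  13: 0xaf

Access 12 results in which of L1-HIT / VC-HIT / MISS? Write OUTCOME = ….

#0 0x66→b12/s0 MISS; vc=[]
#1 0x62→b12/s0 L1-HIT; vc=[]
#2 0xe6→b28/s0 MISS; vc=[12]
#3 0x6c→b13/s1 MISS; vc=[12]
#4 0x61→b12/s0 VC-HIT; vc=[28]
#5 0x65→b12/s0 L1-HIT; vc=[28]
#6 0x61→b12/s0 L1-HIT; vc=[28]
#7 0x64→b12/s0 L1-HIT; vc=[28]
#8 0x60→b12/s0 L1-HIT; vc=[28]
#9 0x47→b8/s0 MISS; vc=[28,12]
#10 0x4d→b9/s1 MISS; vc=[28,12,13]
#11 0x6b→b13/s1 VC-HIT; vc=[28,12,9]
#12 0x49→b9/s1 VC-HIT; vc=[28,12,13]
#13 0xaf→b21/s1 MISS; vc=[12,13,9]

OUTCOME = VC-HIT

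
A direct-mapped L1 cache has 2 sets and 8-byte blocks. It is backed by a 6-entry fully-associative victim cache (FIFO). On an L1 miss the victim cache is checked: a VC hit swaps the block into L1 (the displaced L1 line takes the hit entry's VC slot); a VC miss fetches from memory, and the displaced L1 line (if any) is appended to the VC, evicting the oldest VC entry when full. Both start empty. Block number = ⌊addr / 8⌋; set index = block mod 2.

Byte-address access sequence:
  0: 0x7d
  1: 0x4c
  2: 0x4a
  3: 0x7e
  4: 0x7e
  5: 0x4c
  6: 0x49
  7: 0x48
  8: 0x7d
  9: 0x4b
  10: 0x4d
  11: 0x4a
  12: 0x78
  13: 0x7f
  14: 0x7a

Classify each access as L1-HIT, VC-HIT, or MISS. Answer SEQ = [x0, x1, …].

SEQ = [MISS, MISS, L1-HIT, VC-HIT, L1-HIT, VC-HIT, L1-HIT, L1-HIT, VC-HIT, VC-HIT, L1-HIT, L1-HIT, VC-HIT, L1-HIT, L1-HIT]

0: 0x7d (blk 15, set 1) → MISS  vc=[]
1: 0x4c (blk 9, set 1) → MISS  vc=[15]
2: 0x4a (blk 9, set 1) → L1-HIT  vc=[15]
3: 0x7e (blk 15, set 1) → VC-HIT  vc=[9]
4: 0x7e (blk 15, set 1) → L1-HIT  vc=[9]
5: 0x4c (blk 9, set 1) → VC-HIT  vc=[15]
6: 0x49 (blk 9, set 1) → L1-HIT  vc=[15]
7: 0x48 (blk 9, set 1) → L1-HIT  vc=[15]
8: 0x7d (blk 15, set 1) → VC-HIT  vc=[9]
9: 0x4b (blk 9, set 1) → VC-HIT  vc=[15]
10: 0x4d (blk 9, set 1) → L1-HIT  vc=[15]
11: 0x4a (blk 9, set 1) → L1-HIT  vc=[15]
12: 0x78 (blk 15, set 1) → VC-HIT  vc=[9]
13: 0x7f (blk 15, set 1) → L1-HIT  vc=[9]
14: 0x7a (blk 15, set 1) → L1-HIT  vc=[9]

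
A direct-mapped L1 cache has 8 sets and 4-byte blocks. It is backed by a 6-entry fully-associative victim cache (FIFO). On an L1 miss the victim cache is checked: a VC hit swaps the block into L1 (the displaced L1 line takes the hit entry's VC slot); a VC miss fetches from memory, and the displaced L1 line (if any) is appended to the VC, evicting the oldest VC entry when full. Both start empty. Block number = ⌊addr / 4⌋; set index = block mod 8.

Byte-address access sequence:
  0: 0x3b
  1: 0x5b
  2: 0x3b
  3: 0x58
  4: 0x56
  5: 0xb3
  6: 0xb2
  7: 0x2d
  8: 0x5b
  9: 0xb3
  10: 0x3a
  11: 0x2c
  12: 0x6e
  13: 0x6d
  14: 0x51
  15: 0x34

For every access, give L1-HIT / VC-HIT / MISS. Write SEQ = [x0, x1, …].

SEQ = [MISS, MISS, VC-HIT, VC-HIT, MISS, MISS, L1-HIT, MISS, L1-HIT, L1-HIT, VC-HIT, L1-HIT, MISS, L1-HIT, MISS, MISS]

  [0] addr=0x3b blk=14 s=6: MISS | VC []
  [1] addr=0x5b blk=22 s=6: MISS | VC [14]
  [2] addr=0x3b blk=14 s=6: VC-HIT | VC [22]
  [3] addr=0x58 blk=22 s=6: VC-HIT | VC [14]
  [4] addr=0x56 blk=21 s=5: MISS | VC [14]
  [5] addr=0xb3 blk=44 s=4: MISS | VC [14]
  [6] addr=0xb2 blk=44 s=4: L1-HIT | VC [14]
  [7] addr=0x2d blk=11 s=3: MISS | VC [14]
  [8] addr=0x5b blk=22 s=6: L1-HIT | VC [14]
  [9] addr=0xb3 blk=44 s=4: L1-HIT | VC [14]
  [10] addr=0x3a blk=14 s=6: VC-HIT | VC [22]
  [11] addr=0x2c blk=11 s=3: L1-HIT | VC [22]
  [12] addr=0x6e blk=27 s=3: MISS | VC [22, 11]
  [13] addr=0x6d blk=27 s=3: L1-HIT | VC [22, 11]
  [14] addr=0x51 blk=20 s=4: MISS | VC [22, 11, 44]
  [15] addr=0x34 blk=13 s=5: MISS | VC [22, 11, 44, 21]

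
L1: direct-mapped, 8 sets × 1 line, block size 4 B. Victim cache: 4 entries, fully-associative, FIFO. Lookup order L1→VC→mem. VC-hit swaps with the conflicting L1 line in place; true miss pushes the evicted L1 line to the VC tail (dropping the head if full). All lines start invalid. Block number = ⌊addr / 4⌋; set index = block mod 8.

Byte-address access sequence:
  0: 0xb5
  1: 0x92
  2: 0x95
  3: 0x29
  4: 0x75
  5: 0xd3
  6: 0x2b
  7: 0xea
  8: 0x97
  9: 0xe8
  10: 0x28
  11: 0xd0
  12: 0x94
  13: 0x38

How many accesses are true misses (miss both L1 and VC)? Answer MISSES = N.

MISSES = 8

#0 0xb5→b45/s5 MISS; vc=[]
#1 0x92→b36/s4 MISS; vc=[]
#2 0x95→b37/s5 MISS; vc=[45]
#3 0x29→b10/s2 MISS; vc=[45]
#4 0x75→b29/s5 MISS; vc=[45,37]
#5 0xd3→b52/s4 MISS; vc=[45,37,36]
#6 0x2b→b10/s2 L1-HIT; vc=[45,37,36]
#7 0xea→b58/s2 MISS; vc=[45,37,36,10]
#8 0x97→b37/s5 VC-HIT; vc=[45,29,36,10]
#9 0xe8→b58/s2 L1-HIT; vc=[45,29,36,10]
#10 0x28→b10/s2 VC-HIT; vc=[45,29,36,58]
#11 0xd0→b52/s4 L1-HIT; vc=[45,29,36,58]
#12 0x94→b37/s5 L1-HIT; vc=[45,29,36,58]
#13 0x38→b14/s6 MISS; vc=[45,29,36,58]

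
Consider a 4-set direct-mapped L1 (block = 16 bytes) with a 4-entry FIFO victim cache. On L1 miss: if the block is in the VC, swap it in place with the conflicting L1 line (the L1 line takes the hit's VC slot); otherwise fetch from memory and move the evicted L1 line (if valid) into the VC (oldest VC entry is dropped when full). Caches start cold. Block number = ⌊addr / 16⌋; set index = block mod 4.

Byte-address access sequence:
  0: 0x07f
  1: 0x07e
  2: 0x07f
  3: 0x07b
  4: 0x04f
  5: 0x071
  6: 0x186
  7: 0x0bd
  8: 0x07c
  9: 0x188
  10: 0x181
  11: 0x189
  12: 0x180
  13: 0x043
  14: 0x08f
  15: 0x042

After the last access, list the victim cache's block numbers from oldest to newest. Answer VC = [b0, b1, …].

VC = [24, 11, 8]

0: 0x7f (blk 7, set 3) → MISS  vc=[]
1: 0x7e (blk 7, set 3) → L1-HIT  vc=[]
2: 0x7f (blk 7, set 3) → L1-HIT  vc=[]
3: 0x7b (blk 7, set 3) → L1-HIT  vc=[]
4: 0x4f (blk 4, set 0) → MISS  vc=[]
5: 0x71 (blk 7, set 3) → L1-HIT  vc=[]
6: 0x186 (blk 24, set 0) → MISS  vc=[4]
7: 0xbd (blk 11, set 3) → MISS  vc=[4, 7]
8: 0x7c (blk 7, set 3) → VC-HIT  vc=[4, 11]
9: 0x188 (blk 24, set 0) → L1-HIT  vc=[4, 11]
10: 0x181 (blk 24, set 0) → L1-HIT  vc=[4, 11]
11: 0x189 (blk 24, set 0) → L1-HIT  vc=[4, 11]
12: 0x180 (blk 24, set 0) → L1-HIT  vc=[4, 11]
13: 0x43 (blk 4, set 0) → VC-HIT  vc=[24, 11]
14: 0x8f (blk 8, set 0) → MISS  vc=[24, 11, 4]
15: 0x42 (blk 4, set 0) → VC-HIT  vc=[24, 11, 8]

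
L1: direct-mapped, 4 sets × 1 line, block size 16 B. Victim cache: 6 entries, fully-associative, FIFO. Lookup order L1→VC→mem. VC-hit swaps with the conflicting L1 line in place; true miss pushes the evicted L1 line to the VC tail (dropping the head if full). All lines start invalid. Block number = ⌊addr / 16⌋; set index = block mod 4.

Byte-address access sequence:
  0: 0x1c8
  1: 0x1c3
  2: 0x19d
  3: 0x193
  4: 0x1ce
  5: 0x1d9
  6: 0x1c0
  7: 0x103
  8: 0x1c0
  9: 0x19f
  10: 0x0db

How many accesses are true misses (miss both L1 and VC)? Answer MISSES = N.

MISSES = 5

  [0] addr=0x1c8 blk=28 s=0: MISS | VC []
  [1] addr=0x1c3 blk=28 s=0: L1-HIT | VC []
  [2] addr=0x19d blk=25 s=1: MISS | VC []
  [3] addr=0x193 blk=25 s=1: L1-HIT | VC []
  [4] addr=0x1ce blk=28 s=0: L1-HIT | VC []
  [5] addr=0x1d9 blk=29 s=1: MISS | VC [25]
  [6] addr=0x1c0 blk=28 s=0: L1-HIT | VC [25]
  [7] addr=0x103 blk=16 s=0: MISS | VC [25, 28]
  [8] addr=0x1c0 blk=28 s=0: VC-HIT | VC [25, 16]
  [9] addr=0x19f blk=25 s=1: VC-HIT | VC [29, 16]
  [10] addr=0xdb blk=13 s=1: MISS | VC [29, 16, 25]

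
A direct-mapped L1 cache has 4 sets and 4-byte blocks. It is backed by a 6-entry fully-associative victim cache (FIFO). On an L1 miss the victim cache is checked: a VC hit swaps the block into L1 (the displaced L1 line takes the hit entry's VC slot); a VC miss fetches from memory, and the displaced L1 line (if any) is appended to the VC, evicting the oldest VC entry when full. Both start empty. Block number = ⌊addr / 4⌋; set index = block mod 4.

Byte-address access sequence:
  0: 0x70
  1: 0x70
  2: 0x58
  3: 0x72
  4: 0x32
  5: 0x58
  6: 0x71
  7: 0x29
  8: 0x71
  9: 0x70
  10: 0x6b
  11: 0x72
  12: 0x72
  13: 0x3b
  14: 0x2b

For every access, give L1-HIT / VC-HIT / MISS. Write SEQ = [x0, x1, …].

SEQ = [MISS, L1-HIT, MISS, L1-HIT, MISS, L1-HIT, VC-HIT, MISS, L1-HIT, L1-HIT, MISS, L1-HIT, L1-HIT, MISS, VC-HIT]

#0 0x70→b28/s0 MISS; vc=[]
#1 0x70→b28/s0 L1-HIT; vc=[]
#2 0x58→b22/s2 MISS; vc=[]
#3 0x72→b28/s0 L1-HIT; vc=[]
#4 0x32→b12/s0 MISS; vc=[28]
#5 0x58→b22/s2 L1-HIT; vc=[28]
#6 0x71→b28/s0 VC-HIT; vc=[12]
#7 0x29→b10/s2 MISS; vc=[12,22]
#8 0x71→b28/s0 L1-HIT; vc=[12,22]
#9 0x70→b28/s0 L1-HIT; vc=[12,22]
#10 0x6b→b26/s2 MISS; vc=[12,22,10]
#11 0x72→b28/s0 L1-HIT; vc=[12,22,10]
#12 0x72→b28/s0 L1-HIT; vc=[12,22,10]
#13 0x3b→b14/s2 MISS; vc=[12,22,10,26]
#14 0x2b→b10/s2 VC-HIT; vc=[12,22,14,26]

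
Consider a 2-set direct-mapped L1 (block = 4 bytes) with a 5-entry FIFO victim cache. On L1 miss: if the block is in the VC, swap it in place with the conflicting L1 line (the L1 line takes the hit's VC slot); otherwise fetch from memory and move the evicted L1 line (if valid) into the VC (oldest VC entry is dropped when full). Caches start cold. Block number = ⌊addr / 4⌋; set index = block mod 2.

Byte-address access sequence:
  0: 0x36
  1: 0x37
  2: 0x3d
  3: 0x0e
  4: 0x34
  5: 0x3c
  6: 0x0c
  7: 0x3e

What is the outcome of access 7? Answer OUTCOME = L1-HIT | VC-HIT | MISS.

  [0] addr=0x36 blk=13 s=1: MISS | VC []
  [1] addr=0x37 blk=13 s=1: L1-HIT | VC []
  [2] addr=0x3d blk=15 s=1: MISS | VC [13]
  [3] addr=0xe blk=3 s=1: MISS | VC [13, 15]
  [4] addr=0x34 blk=13 s=1: VC-HIT | VC [3, 15]
  [5] addr=0x3c blk=15 s=1: VC-HIT | VC [3, 13]
  [6] addr=0xc blk=3 s=1: VC-HIT | VC [15, 13]
  [7] addr=0x3e blk=15 s=1: VC-HIT | VC [3, 13]

OUTCOME = VC-HIT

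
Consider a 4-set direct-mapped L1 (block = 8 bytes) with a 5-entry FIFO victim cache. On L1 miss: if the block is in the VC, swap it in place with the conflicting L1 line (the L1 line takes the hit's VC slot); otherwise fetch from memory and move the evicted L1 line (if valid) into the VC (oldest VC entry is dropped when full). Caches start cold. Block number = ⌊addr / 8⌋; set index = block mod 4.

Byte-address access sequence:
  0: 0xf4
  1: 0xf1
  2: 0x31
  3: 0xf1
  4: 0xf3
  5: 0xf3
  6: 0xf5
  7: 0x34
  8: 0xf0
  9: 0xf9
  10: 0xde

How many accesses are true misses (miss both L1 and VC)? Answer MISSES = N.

MISSES = 4

0: 0xf4 (blk 30, set 2) → MISS  vc=[]
1: 0xf1 (blk 30, set 2) → L1-HIT  vc=[]
2: 0x31 (blk 6, set 2) → MISS  vc=[30]
3: 0xf1 (blk 30, set 2) → VC-HIT  vc=[6]
4: 0xf3 (blk 30, set 2) → L1-HIT  vc=[6]
5: 0xf3 (blk 30, set 2) → L1-HIT  vc=[6]
6: 0xf5 (blk 30, set 2) → L1-HIT  vc=[6]
7: 0x34 (blk 6, set 2) → VC-HIT  vc=[30]
8: 0xf0 (blk 30, set 2) → VC-HIT  vc=[6]
9: 0xf9 (blk 31, set 3) → MISS  vc=[6]
10: 0xde (blk 27, set 3) → MISS  vc=[6, 31]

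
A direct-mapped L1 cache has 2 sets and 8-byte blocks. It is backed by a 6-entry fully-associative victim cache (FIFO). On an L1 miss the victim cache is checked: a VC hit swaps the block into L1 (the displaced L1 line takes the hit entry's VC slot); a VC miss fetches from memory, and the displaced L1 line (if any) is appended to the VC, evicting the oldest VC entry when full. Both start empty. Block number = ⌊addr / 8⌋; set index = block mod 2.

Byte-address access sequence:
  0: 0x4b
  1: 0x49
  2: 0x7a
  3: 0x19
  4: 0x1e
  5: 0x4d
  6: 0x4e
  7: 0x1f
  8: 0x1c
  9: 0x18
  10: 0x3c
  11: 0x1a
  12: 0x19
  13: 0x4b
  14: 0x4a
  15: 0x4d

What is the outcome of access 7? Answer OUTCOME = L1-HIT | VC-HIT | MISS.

OUTCOME = VC-HIT

0: 0x4b (blk 9, set 1) → MISS  vc=[]
1: 0x49 (blk 9, set 1) → L1-HIT  vc=[]
2: 0x7a (blk 15, set 1) → MISS  vc=[9]
3: 0x19 (blk 3, set 1) → MISS  vc=[9, 15]
4: 0x1e (blk 3, set 1) → L1-HIT  vc=[9, 15]
5: 0x4d (blk 9, set 1) → VC-HIT  vc=[3, 15]
6: 0x4e (blk 9, set 1) → L1-HIT  vc=[3, 15]
7: 0x1f (blk 3, set 1) → VC-HIT  vc=[9, 15]
8: 0x1c (blk 3, set 1) → L1-HIT  vc=[9, 15]
9: 0x18 (blk 3, set 1) → L1-HIT  vc=[9, 15]
10: 0x3c (blk 7, set 1) → MISS  vc=[9, 15, 3]
11: 0x1a (blk 3, set 1) → VC-HIT  vc=[9, 15, 7]
12: 0x19 (blk 3, set 1) → L1-HIT  vc=[9, 15, 7]
13: 0x4b (blk 9, set 1) → VC-HIT  vc=[3, 15, 7]
14: 0x4a (blk 9, set 1) → L1-HIT  vc=[3, 15, 7]
15: 0x4d (blk 9, set 1) → L1-HIT  vc=[3, 15, 7]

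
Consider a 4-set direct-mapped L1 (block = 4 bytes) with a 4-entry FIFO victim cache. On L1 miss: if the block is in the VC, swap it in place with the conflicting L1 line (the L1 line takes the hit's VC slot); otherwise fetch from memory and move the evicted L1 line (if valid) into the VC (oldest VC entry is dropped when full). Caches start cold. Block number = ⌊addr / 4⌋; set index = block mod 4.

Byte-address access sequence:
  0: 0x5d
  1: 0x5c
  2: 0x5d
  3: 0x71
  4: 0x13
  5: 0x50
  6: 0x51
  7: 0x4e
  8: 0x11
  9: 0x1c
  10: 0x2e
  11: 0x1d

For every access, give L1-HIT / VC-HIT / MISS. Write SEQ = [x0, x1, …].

#0 0x5d→b23/s3 MISS; vc=[]
#1 0x5c→b23/s3 L1-HIT; vc=[]
#2 0x5d→b23/s3 L1-HIT; vc=[]
#3 0x71→b28/s0 MISS; vc=[]
#4 0x13→b4/s0 MISS; vc=[28]
#5 0x50→b20/s0 MISS; vc=[28,4]
#6 0x51→b20/s0 L1-HIT; vc=[28,4]
#7 0x4e→b19/s3 MISS; vc=[28,4,23]
#8 0x11→b4/s0 VC-HIT; vc=[28,20,23]
#9 0x1c→b7/s3 MISS; vc=[28,20,23,19]
#10 0x2e→b11/s3 MISS; vc=[20,23,19,7]
#11 0x1d→b7/s3 VC-HIT; vc=[20,23,19,11]

SEQ = [MISS, L1-HIT, L1-HIT, MISS, MISS, MISS, L1-HIT, MISS, VC-HIT, MISS, MISS, VC-HIT]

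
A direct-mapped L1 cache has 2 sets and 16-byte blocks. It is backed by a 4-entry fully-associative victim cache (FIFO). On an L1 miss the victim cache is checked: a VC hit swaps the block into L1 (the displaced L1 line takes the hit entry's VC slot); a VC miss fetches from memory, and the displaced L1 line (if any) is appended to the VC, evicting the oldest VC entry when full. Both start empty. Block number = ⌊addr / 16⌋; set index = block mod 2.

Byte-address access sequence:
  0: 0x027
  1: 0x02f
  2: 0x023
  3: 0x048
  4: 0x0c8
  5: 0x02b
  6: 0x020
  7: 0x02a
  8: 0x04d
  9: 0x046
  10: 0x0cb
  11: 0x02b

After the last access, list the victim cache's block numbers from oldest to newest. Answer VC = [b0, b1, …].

VC = [4, 12]

  [0] addr=0x27 blk=2 s=0: MISS | VC []
  [1] addr=0x2f blk=2 s=0: L1-HIT | VC []
  [2] addr=0x23 blk=2 s=0: L1-HIT | VC []
  [3] addr=0x48 blk=4 s=0: MISS | VC [2]
  [4] addr=0xc8 blk=12 s=0: MISS | VC [2, 4]
  [5] addr=0x2b blk=2 s=0: VC-HIT | VC [12, 4]
  [6] addr=0x20 blk=2 s=0: L1-HIT | VC [12, 4]
  [7] addr=0x2a blk=2 s=0: L1-HIT | VC [12, 4]
  [8] addr=0x4d blk=4 s=0: VC-HIT | VC [12, 2]
  [9] addr=0x46 blk=4 s=0: L1-HIT | VC [12, 2]
  [10] addr=0xcb blk=12 s=0: VC-HIT | VC [4, 2]
  [11] addr=0x2b blk=2 s=0: VC-HIT | VC [4, 12]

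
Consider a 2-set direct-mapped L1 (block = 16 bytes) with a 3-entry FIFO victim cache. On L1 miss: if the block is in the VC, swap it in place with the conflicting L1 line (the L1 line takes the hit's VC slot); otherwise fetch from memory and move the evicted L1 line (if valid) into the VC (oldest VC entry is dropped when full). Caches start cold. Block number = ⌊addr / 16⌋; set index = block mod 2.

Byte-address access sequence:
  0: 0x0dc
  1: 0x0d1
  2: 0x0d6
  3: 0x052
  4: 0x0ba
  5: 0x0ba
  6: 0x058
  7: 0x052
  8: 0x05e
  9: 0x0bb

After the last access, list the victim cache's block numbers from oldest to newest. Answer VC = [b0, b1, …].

#0 0xdc→b13/s1 MISS; vc=[]
#1 0xd1→b13/s1 L1-HIT; vc=[]
#2 0xd6→b13/s1 L1-HIT; vc=[]
#3 0x52→b5/s1 MISS; vc=[13]
#4 0xba→b11/s1 MISS; vc=[13,5]
#5 0xba→b11/s1 L1-HIT; vc=[13,5]
#6 0x58→b5/s1 VC-HIT; vc=[13,11]
#7 0x52→b5/s1 L1-HIT; vc=[13,11]
#8 0x5e→b5/s1 L1-HIT; vc=[13,11]
#9 0xbb→b11/s1 VC-HIT; vc=[13,5]

VC = [13, 5]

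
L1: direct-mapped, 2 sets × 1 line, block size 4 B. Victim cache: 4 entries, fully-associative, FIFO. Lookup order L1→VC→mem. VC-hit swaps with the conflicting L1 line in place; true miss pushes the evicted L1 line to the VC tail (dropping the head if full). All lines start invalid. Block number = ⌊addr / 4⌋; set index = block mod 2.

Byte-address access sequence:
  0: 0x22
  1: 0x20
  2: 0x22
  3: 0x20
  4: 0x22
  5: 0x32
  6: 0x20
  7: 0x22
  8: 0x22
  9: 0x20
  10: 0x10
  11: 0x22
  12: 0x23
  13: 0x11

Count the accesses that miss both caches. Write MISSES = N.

  [0] addr=0x22 blk=8 s=0: MISS | VC []
  [1] addr=0x20 blk=8 s=0: L1-HIT | VC []
  [2] addr=0x22 blk=8 s=0: L1-HIT | VC []
  [3] addr=0x20 blk=8 s=0: L1-HIT | VC []
  [4] addr=0x22 blk=8 s=0: L1-HIT | VC []
  [5] addr=0x32 blk=12 s=0: MISS | VC [8]
  [6] addr=0x20 blk=8 s=0: VC-HIT | VC [12]
  [7] addr=0x22 blk=8 s=0: L1-HIT | VC [12]
  [8] addr=0x22 blk=8 s=0: L1-HIT | VC [12]
  [9] addr=0x20 blk=8 s=0: L1-HIT | VC [12]
  [10] addr=0x10 blk=4 s=0: MISS | VC [12, 8]
  [11] addr=0x22 blk=8 s=0: VC-HIT | VC [12, 4]
  [12] addr=0x23 blk=8 s=0: L1-HIT | VC [12, 4]
  [13] addr=0x11 blk=4 s=0: VC-HIT | VC [12, 8]

MISSES = 3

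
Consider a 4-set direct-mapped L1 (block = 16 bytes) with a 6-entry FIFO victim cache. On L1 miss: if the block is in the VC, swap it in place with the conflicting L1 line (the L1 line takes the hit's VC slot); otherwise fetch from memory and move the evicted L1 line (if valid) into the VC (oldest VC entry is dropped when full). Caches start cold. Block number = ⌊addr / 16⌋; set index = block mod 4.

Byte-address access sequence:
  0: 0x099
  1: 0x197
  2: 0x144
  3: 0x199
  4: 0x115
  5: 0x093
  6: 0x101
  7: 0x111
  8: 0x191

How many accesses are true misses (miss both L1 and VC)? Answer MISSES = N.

MISSES = 5

0: 0x99 (blk 9, set 1) → MISS  vc=[]
1: 0x197 (blk 25, set 1) → MISS  vc=[9]
2: 0x144 (blk 20, set 0) → MISS  vc=[9]
3: 0x199 (blk 25, set 1) → L1-HIT  vc=[9]
4: 0x115 (blk 17, set 1) → MISS  vc=[9, 25]
5: 0x93 (blk 9, set 1) → VC-HIT  vc=[17, 25]
6: 0x101 (blk 16, set 0) → MISS  vc=[17, 25, 20]
7: 0x111 (blk 17, set 1) → VC-HIT  vc=[9, 25, 20]
8: 0x191 (blk 25, set 1) → VC-HIT  vc=[9, 17, 20]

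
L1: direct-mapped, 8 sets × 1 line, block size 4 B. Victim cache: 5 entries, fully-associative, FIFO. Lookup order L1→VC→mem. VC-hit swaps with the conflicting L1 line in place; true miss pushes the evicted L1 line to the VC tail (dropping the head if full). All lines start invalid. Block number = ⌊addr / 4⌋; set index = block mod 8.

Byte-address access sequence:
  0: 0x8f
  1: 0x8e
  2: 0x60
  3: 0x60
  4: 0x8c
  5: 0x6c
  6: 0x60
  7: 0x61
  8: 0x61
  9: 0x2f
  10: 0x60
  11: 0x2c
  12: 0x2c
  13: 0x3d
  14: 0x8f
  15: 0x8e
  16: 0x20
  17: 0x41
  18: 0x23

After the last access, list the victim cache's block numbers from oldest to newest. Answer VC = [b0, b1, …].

VC = [11, 27, 24, 16]

  [0] addr=0x8f blk=35 s=3: MISS | VC []
  [1] addr=0x8e blk=35 s=3: L1-HIT | VC []
  [2] addr=0x60 blk=24 s=0: MISS | VC []
  [3] addr=0x60 blk=24 s=0: L1-HIT | VC []
  [4] addr=0x8c blk=35 s=3: L1-HIT | VC []
  [5] addr=0x6c blk=27 s=3: MISS | VC [35]
  [6] addr=0x60 blk=24 s=0: L1-HIT | VC [35]
  [7] addr=0x61 blk=24 s=0: L1-HIT | VC [35]
  [8] addr=0x61 blk=24 s=0: L1-HIT | VC [35]
  [9] addr=0x2f blk=11 s=3: MISS | VC [35, 27]
  [10] addr=0x60 blk=24 s=0: L1-HIT | VC [35, 27]
  [11] addr=0x2c blk=11 s=3: L1-HIT | VC [35, 27]
  [12] addr=0x2c blk=11 s=3: L1-HIT | VC [35, 27]
  [13] addr=0x3d blk=15 s=7: MISS | VC [35, 27]
  [14] addr=0x8f blk=35 s=3: VC-HIT | VC [11, 27]
  [15] addr=0x8e blk=35 s=3: L1-HIT | VC [11, 27]
  [16] addr=0x20 blk=8 s=0: MISS | VC [11, 27, 24]
  [17] addr=0x41 blk=16 s=0: MISS | VC [11, 27, 24, 8]
  [18] addr=0x23 blk=8 s=0: VC-HIT | VC [11, 27, 24, 16]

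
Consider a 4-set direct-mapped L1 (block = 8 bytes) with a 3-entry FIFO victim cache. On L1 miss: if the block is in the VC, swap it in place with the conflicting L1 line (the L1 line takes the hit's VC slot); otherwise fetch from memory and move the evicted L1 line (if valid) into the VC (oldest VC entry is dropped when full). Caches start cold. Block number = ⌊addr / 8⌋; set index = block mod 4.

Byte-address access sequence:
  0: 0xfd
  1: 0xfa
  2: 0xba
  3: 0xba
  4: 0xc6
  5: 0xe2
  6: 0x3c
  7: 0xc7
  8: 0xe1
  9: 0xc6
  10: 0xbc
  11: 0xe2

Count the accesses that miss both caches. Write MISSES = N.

MISSES = 5

#0 0xfd→b31/s3 MISS; vc=[]
#1 0xfa→b31/s3 L1-HIT; vc=[]
#2 0xba→b23/s3 MISS; vc=[31]
#3 0xba→b23/s3 L1-HIT; vc=[31]
#4 0xc6→b24/s0 MISS; vc=[31]
#5 0xe2→b28/s0 MISS; vc=[31,24]
#6 0x3c→b7/s3 MISS; vc=[31,24,23]
#7 0xc7→b24/s0 VC-HIT; vc=[31,28,23]
#8 0xe1→b28/s0 VC-HIT; vc=[31,24,23]
#9 0xc6→b24/s0 VC-HIT; vc=[31,28,23]
#10 0xbc→b23/s3 VC-HIT; vc=[31,28,7]
#11 0xe2→b28/s0 VC-HIT; vc=[31,24,7]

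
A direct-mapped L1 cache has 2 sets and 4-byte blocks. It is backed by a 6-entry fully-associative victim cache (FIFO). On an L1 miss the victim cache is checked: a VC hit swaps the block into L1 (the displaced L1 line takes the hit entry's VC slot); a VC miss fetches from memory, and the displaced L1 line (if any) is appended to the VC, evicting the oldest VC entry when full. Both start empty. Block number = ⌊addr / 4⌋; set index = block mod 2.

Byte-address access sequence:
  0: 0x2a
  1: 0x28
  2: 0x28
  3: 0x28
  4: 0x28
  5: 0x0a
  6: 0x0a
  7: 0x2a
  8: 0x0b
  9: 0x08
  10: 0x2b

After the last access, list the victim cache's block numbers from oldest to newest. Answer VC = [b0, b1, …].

VC = [2]

#0 0x2a→b10/s0 MISS; vc=[]
#1 0x28→b10/s0 L1-HIT; vc=[]
#2 0x28→b10/s0 L1-HIT; vc=[]
#3 0x28→b10/s0 L1-HIT; vc=[]
#4 0x28→b10/s0 L1-HIT; vc=[]
#5 0xa→b2/s0 MISS; vc=[10]
#6 0xa→b2/s0 L1-HIT; vc=[10]
#7 0x2a→b10/s0 VC-HIT; vc=[2]
#8 0xb→b2/s0 VC-HIT; vc=[10]
#9 0x8→b2/s0 L1-HIT; vc=[10]
#10 0x2b→b10/s0 VC-HIT; vc=[2]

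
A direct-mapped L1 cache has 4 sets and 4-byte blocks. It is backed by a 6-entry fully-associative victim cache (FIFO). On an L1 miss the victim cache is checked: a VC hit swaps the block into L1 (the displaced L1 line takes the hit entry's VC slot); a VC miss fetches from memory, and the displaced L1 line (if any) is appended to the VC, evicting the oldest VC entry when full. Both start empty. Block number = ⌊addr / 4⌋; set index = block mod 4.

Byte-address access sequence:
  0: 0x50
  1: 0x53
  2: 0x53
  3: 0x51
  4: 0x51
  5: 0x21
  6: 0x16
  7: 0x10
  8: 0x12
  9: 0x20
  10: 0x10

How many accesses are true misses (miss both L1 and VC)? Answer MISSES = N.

0: 0x50 (blk 20, set 0) → MISS  vc=[]
1: 0x53 (blk 20, set 0) → L1-HIT  vc=[]
2: 0x53 (blk 20, set 0) → L1-HIT  vc=[]
3: 0x51 (blk 20, set 0) → L1-HIT  vc=[]
4: 0x51 (blk 20, set 0) → L1-HIT  vc=[]
5: 0x21 (blk 8, set 0) → MISS  vc=[20]
6: 0x16 (blk 5, set 1) → MISS  vc=[20]
7: 0x10 (blk 4, set 0) → MISS  vc=[20, 8]
8: 0x12 (blk 4, set 0) → L1-HIT  vc=[20, 8]
9: 0x20 (blk 8, set 0) → VC-HIT  vc=[20, 4]
10: 0x10 (blk 4, set 0) → VC-HIT  vc=[20, 8]

MISSES = 4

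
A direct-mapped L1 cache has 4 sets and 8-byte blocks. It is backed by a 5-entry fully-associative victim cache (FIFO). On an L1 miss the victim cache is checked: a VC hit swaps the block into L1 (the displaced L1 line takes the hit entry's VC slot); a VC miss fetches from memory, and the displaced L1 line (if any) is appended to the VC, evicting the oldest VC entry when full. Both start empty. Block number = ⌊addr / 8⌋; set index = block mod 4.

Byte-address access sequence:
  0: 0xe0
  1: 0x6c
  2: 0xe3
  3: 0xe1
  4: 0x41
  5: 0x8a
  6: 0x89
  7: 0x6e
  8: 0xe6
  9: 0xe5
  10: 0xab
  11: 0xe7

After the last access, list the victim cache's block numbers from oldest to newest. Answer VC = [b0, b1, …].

0: 0xe0 (blk 28, set 0) → MISS  vc=[]
1: 0x6c (blk 13, set 1) → MISS  vc=[]
2: 0xe3 (blk 28, set 0) → L1-HIT  vc=[]
3: 0xe1 (blk 28, set 0) → L1-HIT  vc=[]
4: 0x41 (blk 8, set 0) → MISS  vc=[28]
5: 0x8a (blk 17, set 1) → MISS  vc=[28, 13]
6: 0x89 (blk 17, set 1) → L1-HIT  vc=[28, 13]
7: 0x6e (blk 13, set 1) → VC-HIT  vc=[28, 17]
8: 0xe6 (blk 28, set 0) → VC-HIT  vc=[8, 17]
9: 0xe5 (blk 28, set 0) → L1-HIT  vc=[8, 17]
10: 0xab (blk 21, set 1) → MISS  vc=[8, 17, 13]
11: 0xe7 (blk 28, set 0) → L1-HIT  vc=[8, 17, 13]

VC = [8, 17, 13]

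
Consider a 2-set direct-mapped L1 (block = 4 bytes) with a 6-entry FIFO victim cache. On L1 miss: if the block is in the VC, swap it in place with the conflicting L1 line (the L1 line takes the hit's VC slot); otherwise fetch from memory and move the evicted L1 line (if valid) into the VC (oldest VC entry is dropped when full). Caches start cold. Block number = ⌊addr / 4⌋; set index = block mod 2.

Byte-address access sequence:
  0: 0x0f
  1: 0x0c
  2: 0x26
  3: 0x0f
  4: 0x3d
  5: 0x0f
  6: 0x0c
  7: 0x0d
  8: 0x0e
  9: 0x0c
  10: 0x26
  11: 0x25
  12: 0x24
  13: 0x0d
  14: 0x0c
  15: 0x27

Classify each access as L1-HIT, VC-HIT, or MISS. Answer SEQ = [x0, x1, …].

SEQ = [MISS, L1-HIT, MISS, VC-HIT, MISS, VC-HIT, L1-HIT, L1-HIT, L1-HIT, L1-HIT, VC-HIT, L1-HIT, L1-HIT, VC-HIT, L1-HIT, VC-HIT]

  [0] addr=0xf blk=3 s=1: MISS | VC []
  [1] addr=0xc blk=3 s=1: L1-HIT | VC []
  [2] addr=0x26 blk=9 s=1: MISS | VC [3]
  [3] addr=0xf blk=3 s=1: VC-HIT | VC [9]
  [4] addr=0x3d blk=15 s=1: MISS | VC [9, 3]
  [5] addr=0xf blk=3 s=1: VC-HIT | VC [9, 15]
  [6] addr=0xc blk=3 s=1: L1-HIT | VC [9, 15]
  [7] addr=0xd blk=3 s=1: L1-HIT | VC [9, 15]
  [8] addr=0xe blk=3 s=1: L1-HIT | VC [9, 15]
  [9] addr=0xc blk=3 s=1: L1-HIT | VC [9, 15]
  [10] addr=0x26 blk=9 s=1: VC-HIT | VC [3, 15]
  [11] addr=0x25 blk=9 s=1: L1-HIT | VC [3, 15]
  [12] addr=0x24 blk=9 s=1: L1-HIT | VC [3, 15]
  [13] addr=0xd blk=3 s=1: VC-HIT | VC [9, 15]
  [14] addr=0xc blk=3 s=1: L1-HIT | VC [9, 15]
  [15] addr=0x27 blk=9 s=1: VC-HIT | VC [3, 15]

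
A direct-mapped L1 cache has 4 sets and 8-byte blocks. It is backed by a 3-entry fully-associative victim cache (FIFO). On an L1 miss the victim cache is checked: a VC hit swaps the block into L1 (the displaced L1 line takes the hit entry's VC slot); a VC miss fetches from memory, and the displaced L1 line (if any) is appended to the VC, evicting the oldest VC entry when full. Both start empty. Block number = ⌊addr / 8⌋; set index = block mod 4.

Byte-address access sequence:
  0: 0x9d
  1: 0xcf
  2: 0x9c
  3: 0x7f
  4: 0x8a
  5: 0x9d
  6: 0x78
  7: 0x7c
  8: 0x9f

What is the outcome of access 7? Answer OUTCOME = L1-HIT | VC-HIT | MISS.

OUTCOME = L1-HIT

0: 0x9d (blk 19, set 3) → MISS  vc=[]
1: 0xcf (blk 25, set 1) → MISS  vc=[]
2: 0x9c (blk 19, set 3) → L1-HIT  vc=[]
3: 0x7f (blk 15, set 3) → MISS  vc=[19]
4: 0x8a (blk 17, set 1) → MISS  vc=[19, 25]
5: 0x9d (blk 19, set 3) → VC-HIT  vc=[15, 25]
6: 0x78 (blk 15, set 3) → VC-HIT  vc=[19, 25]
7: 0x7c (blk 15, set 3) → L1-HIT  vc=[19, 25]
8: 0x9f (blk 19, set 3) → VC-HIT  vc=[15, 25]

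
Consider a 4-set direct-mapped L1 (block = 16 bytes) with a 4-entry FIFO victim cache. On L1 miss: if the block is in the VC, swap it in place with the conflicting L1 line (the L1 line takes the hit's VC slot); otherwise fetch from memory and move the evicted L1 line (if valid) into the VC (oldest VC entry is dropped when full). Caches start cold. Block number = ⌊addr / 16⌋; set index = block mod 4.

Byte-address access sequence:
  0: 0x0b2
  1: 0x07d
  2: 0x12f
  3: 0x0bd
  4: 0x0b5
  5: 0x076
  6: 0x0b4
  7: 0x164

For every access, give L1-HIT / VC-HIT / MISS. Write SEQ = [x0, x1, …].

SEQ = [MISS, MISS, MISS, VC-HIT, L1-HIT, VC-HIT, VC-HIT, MISS]

0: 0xb2 (blk 11, set 3) → MISS  vc=[]
1: 0x7d (blk 7, set 3) → MISS  vc=[11]
2: 0x12f (blk 18, set 2) → MISS  vc=[11]
3: 0xbd (blk 11, set 3) → VC-HIT  vc=[7]
4: 0xb5 (blk 11, set 3) → L1-HIT  vc=[7]
5: 0x76 (blk 7, set 3) → VC-HIT  vc=[11]
6: 0xb4 (blk 11, set 3) → VC-HIT  vc=[7]
7: 0x164 (blk 22, set 2) → MISS  vc=[7, 18]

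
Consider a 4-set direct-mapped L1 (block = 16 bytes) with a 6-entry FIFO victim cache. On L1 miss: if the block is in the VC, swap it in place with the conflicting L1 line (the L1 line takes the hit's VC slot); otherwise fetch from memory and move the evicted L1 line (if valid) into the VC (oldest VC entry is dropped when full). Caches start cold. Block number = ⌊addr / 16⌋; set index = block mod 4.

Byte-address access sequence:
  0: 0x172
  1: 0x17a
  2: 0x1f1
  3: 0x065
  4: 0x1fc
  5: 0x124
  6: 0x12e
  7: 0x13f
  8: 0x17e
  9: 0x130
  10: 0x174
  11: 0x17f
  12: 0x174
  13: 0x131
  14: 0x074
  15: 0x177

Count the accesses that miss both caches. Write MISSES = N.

MISSES = 6

  [0] addr=0x172 blk=23 s=3: MISS | VC []
  [1] addr=0x17a blk=23 s=3: L1-HIT | VC []
  [2] addr=0x1f1 blk=31 s=3: MISS | VC [23]
  [3] addr=0x65 blk=6 s=2: MISS | VC [23]
  [4] addr=0x1fc blk=31 s=3: L1-HIT | VC [23]
  [5] addr=0x124 blk=18 s=2: MISS | VC [23, 6]
  [6] addr=0x12e blk=18 s=2: L1-HIT | VC [23, 6]
  [7] addr=0x13f blk=19 s=3: MISS | VC [23, 6, 31]
  [8] addr=0x17e blk=23 s=3: VC-HIT | VC [19, 6, 31]
  [9] addr=0x130 blk=19 s=3: VC-HIT | VC [23, 6, 31]
  [10] addr=0x174 blk=23 s=3: VC-HIT | VC [19, 6, 31]
  [11] addr=0x17f blk=23 s=3: L1-HIT | VC [19, 6, 31]
  [12] addr=0x174 blk=23 s=3: L1-HIT | VC [19, 6, 31]
  [13] addr=0x131 blk=19 s=3: VC-HIT | VC [23, 6, 31]
  [14] addr=0x74 blk=7 s=3: MISS | VC [23, 6, 31, 19]
  [15] addr=0x177 blk=23 s=3: VC-HIT | VC [7, 6, 31, 19]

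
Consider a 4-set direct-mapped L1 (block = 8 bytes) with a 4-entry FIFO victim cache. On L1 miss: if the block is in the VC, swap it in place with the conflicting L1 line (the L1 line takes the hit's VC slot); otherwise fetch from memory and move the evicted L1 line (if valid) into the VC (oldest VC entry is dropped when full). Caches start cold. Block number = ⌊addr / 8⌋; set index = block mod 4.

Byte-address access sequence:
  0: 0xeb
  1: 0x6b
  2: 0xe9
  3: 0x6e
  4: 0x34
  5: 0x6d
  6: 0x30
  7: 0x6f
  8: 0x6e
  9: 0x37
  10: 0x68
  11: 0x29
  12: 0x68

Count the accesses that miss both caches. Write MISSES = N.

MISSES = 4

#0 0xeb→b29/s1 MISS; vc=[]
#1 0x6b→b13/s1 MISS; vc=[29]
#2 0xe9→b29/s1 VC-HIT; vc=[13]
#3 0x6e→b13/s1 VC-HIT; vc=[29]
#4 0x34→b6/s2 MISS; vc=[29]
#5 0x6d→b13/s1 L1-HIT; vc=[29]
#6 0x30→b6/s2 L1-HIT; vc=[29]
#7 0x6f→b13/s1 L1-HIT; vc=[29]
#8 0x6e→b13/s1 L1-HIT; vc=[29]
#9 0x37→b6/s2 L1-HIT; vc=[29]
#10 0x68→b13/s1 L1-HIT; vc=[29]
#11 0x29→b5/s1 MISS; vc=[29,13]
#12 0x68→b13/s1 VC-HIT; vc=[29,5]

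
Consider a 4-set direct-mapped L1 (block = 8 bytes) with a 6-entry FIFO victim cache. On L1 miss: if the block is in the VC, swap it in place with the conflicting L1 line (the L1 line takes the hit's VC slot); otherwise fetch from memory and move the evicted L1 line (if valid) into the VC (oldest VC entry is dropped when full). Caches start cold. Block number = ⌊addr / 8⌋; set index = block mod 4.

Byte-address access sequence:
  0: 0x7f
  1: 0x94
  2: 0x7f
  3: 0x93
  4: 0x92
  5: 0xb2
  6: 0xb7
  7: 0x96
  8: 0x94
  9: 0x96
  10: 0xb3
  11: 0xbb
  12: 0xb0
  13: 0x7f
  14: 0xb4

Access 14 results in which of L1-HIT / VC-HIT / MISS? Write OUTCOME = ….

OUTCOME = L1-HIT

  [0] addr=0x7f blk=15 s=3: MISS | VC []
  [1] addr=0x94 blk=18 s=2: MISS | VC []
  [2] addr=0x7f blk=15 s=3: L1-HIT | VC []
  [3] addr=0x93 blk=18 s=2: L1-HIT | VC []
  [4] addr=0x92 blk=18 s=2: L1-HIT | VC []
  [5] addr=0xb2 blk=22 s=2: MISS | VC [18]
  [6] addr=0xb7 blk=22 s=2: L1-HIT | VC [18]
  [7] addr=0x96 blk=18 s=2: VC-HIT | VC [22]
  [8] addr=0x94 blk=18 s=2: L1-HIT | VC [22]
  [9] addr=0x96 blk=18 s=2: L1-HIT | VC [22]
  [10] addr=0xb3 blk=22 s=2: VC-HIT | VC [18]
  [11] addr=0xbb blk=23 s=3: MISS | VC [18, 15]
  [12] addr=0xb0 blk=22 s=2: L1-HIT | VC [18, 15]
  [13] addr=0x7f blk=15 s=3: VC-HIT | VC [18, 23]
  [14] addr=0xb4 blk=22 s=2: L1-HIT | VC [18, 23]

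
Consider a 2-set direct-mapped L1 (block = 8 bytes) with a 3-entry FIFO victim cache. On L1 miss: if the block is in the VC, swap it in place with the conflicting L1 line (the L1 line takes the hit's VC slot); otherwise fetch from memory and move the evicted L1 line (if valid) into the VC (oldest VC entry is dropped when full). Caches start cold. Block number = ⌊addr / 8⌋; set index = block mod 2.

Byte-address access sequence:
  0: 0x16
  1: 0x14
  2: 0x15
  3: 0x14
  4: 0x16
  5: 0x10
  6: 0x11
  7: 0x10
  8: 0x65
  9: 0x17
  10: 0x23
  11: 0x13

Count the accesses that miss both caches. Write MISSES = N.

MISSES = 3

0: 0x16 (blk 2, set 0) → MISS  vc=[]
1: 0x14 (blk 2, set 0) → L1-HIT  vc=[]
2: 0x15 (blk 2, set 0) → L1-HIT  vc=[]
3: 0x14 (blk 2, set 0) → L1-HIT  vc=[]
4: 0x16 (blk 2, set 0) → L1-HIT  vc=[]
5: 0x10 (blk 2, set 0) → L1-HIT  vc=[]
6: 0x11 (blk 2, set 0) → L1-HIT  vc=[]
7: 0x10 (blk 2, set 0) → L1-HIT  vc=[]
8: 0x65 (blk 12, set 0) → MISS  vc=[2]
9: 0x17 (blk 2, set 0) → VC-HIT  vc=[12]
10: 0x23 (blk 4, set 0) → MISS  vc=[12, 2]
11: 0x13 (blk 2, set 0) → VC-HIT  vc=[12, 4]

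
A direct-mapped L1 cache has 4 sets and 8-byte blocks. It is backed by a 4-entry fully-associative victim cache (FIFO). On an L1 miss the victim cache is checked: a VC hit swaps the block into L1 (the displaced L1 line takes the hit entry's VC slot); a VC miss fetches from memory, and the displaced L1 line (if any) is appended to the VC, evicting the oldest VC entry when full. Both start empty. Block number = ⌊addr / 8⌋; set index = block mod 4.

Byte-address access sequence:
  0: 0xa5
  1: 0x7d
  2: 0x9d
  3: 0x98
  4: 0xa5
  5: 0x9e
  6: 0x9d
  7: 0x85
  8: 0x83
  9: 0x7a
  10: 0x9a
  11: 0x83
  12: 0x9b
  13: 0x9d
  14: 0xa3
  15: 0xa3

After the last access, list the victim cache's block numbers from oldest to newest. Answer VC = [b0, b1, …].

0: 0xa5 (blk 20, set 0) → MISS  vc=[]
1: 0x7d (blk 15, set 3) → MISS  vc=[]
2: 0x9d (blk 19, set 3) → MISS  vc=[15]
3: 0x98 (blk 19, set 3) → L1-HIT  vc=[15]
4: 0xa5 (blk 20, set 0) → L1-HIT  vc=[15]
5: 0x9e (blk 19, set 3) → L1-HIT  vc=[15]
6: 0x9d (blk 19, set 3) → L1-HIT  vc=[15]
7: 0x85 (blk 16, set 0) → MISS  vc=[15, 20]
8: 0x83 (blk 16, set 0) → L1-HIT  vc=[15, 20]
9: 0x7a (blk 15, set 3) → VC-HIT  vc=[19, 20]
10: 0x9a (blk 19, set 3) → VC-HIT  vc=[15, 20]
11: 0x83 (blk 16, set 0) → L1-HIT  vc=[15, 20]
12: 0x9b (blk 19, set 3) → L1-HIT  vc=[15, 20]
13: 0x9d (blk 19, set 3) → L1-HIT  vc=[15, 20]
14: 0xa3 (blk 20, set 0) → VC-HIT  vc=[15, 16]
15: 0xa3 (blk 20, set 0) → L1-HIT  vc=[15, 16]

VC = [15, 16]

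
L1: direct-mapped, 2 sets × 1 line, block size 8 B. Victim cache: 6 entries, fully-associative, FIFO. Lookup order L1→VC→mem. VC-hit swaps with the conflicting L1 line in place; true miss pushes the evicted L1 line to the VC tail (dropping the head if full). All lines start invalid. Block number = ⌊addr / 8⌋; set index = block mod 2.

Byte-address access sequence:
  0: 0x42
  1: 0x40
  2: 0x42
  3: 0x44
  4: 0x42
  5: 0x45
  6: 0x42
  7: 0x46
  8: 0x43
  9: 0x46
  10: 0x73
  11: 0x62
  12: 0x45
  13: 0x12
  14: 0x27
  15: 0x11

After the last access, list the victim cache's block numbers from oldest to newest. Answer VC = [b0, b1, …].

VC = [12, 14, 8, 4]

0: 0x42 (blk 8, set 0) → MISS  vc=[]
1: 0x40 (blk 8, set 0) → L1-HIT  vc=[]
2: 0x42 (blk 8, set 0) → L1-HIT  vc=[]
3: 0x44 (blk 8, set 0) → L1-HIT  vc=[]
4: 0x42 (blk 8, set 0) → L1-HIT  vc=[]
5: 0x45 (blk 8, set 0) → L1-HIT  vc=[]
6: 0x42 (blk 8, set 0) → L1-HIT  vc=[]
7: 0x46 (blk 8, set 0) → L1-HIT  vc=[]
8: 0x43 (blk 8, set 0) → L1-HIT  vc=[]
9: 0x46 (blk 8, set 0) → L1-HIT  vc=[]
10: 0x73 (blk 14, set 0) → MISS  vc=[8]
11: 0x62 (blk 12, set 0) → MISS  vc=[8, 14]
12: 0x45 (blk 8, set 0) → VC-HIT  vc=[12, 14]
13: 0x12 (blk 2, set 0) → MISS  vc=[12, 14, 8]
14: 0x27 (blk 4, set 0) → MISS  vc=[12, 14, 8, 2]
15: 0x11 (blk 2, set 0) → VC-HIT  vc=[12, 14, 8, 4]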